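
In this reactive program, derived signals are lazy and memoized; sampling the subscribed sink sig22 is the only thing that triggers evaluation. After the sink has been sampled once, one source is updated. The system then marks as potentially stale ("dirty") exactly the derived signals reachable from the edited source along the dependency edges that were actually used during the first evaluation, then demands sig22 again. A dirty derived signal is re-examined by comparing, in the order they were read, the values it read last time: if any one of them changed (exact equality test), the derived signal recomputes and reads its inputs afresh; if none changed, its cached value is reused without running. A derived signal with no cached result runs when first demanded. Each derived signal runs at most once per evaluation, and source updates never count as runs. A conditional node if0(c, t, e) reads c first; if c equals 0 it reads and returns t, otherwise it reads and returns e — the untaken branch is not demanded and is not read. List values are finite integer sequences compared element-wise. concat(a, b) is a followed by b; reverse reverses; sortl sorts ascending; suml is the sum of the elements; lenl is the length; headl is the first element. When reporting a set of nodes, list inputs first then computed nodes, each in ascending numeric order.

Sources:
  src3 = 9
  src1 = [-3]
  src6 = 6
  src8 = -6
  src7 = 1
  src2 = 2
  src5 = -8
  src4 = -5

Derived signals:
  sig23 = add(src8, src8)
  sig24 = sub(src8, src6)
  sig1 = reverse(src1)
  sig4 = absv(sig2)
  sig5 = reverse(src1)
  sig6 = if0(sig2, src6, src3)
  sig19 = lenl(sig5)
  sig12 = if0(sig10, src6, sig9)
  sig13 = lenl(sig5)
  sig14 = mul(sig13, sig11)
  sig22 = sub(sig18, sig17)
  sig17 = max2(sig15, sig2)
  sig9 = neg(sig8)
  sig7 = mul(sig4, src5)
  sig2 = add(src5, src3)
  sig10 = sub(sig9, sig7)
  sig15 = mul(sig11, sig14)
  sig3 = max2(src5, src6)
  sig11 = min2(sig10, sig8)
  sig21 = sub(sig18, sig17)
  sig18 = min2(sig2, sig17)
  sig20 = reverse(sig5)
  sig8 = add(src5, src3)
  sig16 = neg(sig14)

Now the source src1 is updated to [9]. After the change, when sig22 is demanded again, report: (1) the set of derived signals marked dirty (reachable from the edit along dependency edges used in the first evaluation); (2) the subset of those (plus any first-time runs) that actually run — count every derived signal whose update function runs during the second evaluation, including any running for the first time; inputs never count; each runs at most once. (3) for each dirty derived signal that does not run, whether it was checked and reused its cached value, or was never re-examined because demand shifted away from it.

First demand of the output computes:
  sig2 = add(-8, 9) = 1
  sig4 = absv(1) = 1
  sig5 = reverse([-3]) = [-3]
  sig7 = mul(1, -8) = -8
  sig8 = add(-8, 9) = 1
  sig9 = neg(1) = -1
  sig10 = sub(-1, -8) = 7
  sig11 = min2(7, 1) = 1
  sig13 = lenl([-3]) = 1
  sig14 = mul(1, 1) = 1
  sig15 = mul(1, 1) = 1
  sig17 = max2(1, 1) = 1
  sig18 = min2(1, 1) = 1
  sig22 = sub(1, 1) = 0

After the edit, cleaning proceeds:
  sig5: a read changed (src1 [-3]->[9]) — executes, giving [9].
  sig13: a read changed (sig5 [-3]->[9]) — executes, giving 1 — identical to its old value.
  sig14: dirty, but its reads are unchanged (sig13 unchanged, sig11 unchanged); cached 1 stands.
  sig15: dirty, but its reads are unchanged (sig11 unchanged, sig14 unchanged); cached 1 stands.
  sig17: dirty, but its reads are unchanged (sig15 unchanged, sig2 unchanged); cached 1 stands.
  sig18: dirty, but its reads are unchanged (sig2 unchanged, sig17 unchanged); cached 1 stands.
  sig22: dirty, but its reads are unchanged (sig18 unchanged, sig17 unchanged); cached 0 stands.

Note the absorption at sig13: it re-runs yet its value is the same, leaving the output's value untouched.

The edit dirties: sig5, sig13, sig14, sig15, sig17, sig18, sig22.
2 derived signals run: sig5, sig13.
Cache hits after checking: sig14, sig15, sig17, sig18, sig22.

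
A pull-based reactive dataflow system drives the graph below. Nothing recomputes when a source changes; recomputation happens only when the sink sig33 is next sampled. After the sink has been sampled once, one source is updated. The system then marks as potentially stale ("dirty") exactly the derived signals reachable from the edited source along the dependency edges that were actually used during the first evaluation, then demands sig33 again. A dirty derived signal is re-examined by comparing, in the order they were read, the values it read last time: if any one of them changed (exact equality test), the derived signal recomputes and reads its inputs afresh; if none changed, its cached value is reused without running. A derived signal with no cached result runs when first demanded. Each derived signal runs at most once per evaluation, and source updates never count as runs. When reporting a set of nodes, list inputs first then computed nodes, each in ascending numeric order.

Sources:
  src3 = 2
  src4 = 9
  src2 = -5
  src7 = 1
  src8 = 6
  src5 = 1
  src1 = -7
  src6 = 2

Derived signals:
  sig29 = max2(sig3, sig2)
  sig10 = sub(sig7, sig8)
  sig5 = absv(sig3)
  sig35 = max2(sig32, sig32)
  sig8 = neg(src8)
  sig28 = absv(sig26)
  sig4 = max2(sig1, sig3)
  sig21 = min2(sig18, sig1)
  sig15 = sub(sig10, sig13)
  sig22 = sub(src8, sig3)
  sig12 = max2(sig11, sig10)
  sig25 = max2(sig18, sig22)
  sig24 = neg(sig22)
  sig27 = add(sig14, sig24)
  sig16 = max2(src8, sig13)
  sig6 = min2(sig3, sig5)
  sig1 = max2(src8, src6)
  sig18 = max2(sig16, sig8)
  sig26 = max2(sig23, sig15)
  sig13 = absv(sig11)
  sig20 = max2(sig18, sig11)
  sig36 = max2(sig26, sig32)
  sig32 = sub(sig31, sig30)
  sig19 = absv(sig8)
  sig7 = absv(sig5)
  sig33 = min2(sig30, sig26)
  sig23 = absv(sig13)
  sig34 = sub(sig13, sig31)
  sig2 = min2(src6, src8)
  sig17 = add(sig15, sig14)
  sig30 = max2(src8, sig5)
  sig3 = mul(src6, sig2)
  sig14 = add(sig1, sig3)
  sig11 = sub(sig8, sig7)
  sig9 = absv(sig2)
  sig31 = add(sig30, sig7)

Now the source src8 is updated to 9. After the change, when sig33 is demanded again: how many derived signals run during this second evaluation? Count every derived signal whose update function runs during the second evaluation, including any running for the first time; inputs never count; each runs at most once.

First evaluation (everything demanded from the output):
  sig2 = min2(2, 6) = 2
  sig3 = mul(2, 2) = 4
  sig5 = absv(4) = 4
  sig7 = absv(4) = 4
  sig8 = neg(6) = -6
  sig10 = sub(4, -6) = 10
  sig11 = sub(-6, 4) = -10
  sig13 = absv(-10) = 10
  sig15 = sub(10, 10) = 0
  sig23 = absv(10) = 10
  sig26 = max2(10, 0) = 10
  sig30 = max2(6, 4) = 6
  sig33 = min2(6, 10) = 6

Propagation after the edit:
  sig2: runs — src8 6->9; result 2 (same value as before).
  sig3: checked — values it read are unchanged (src6 unchanged, sig2 unchanged); reused cached 4 without running.
  sig5: checked — values it read are unchanged (sig3 unchanged); reused cached 4 without running.
  sig7: checked — values it read are unchanged (sig5 unchanged); reused cached 4 without running.
  sig8: runs — src8 6->9; result -9.
  sig10: runs — sig8 -6->-9; result 13.
  sig11: runs — sig8 -6->-9; result -13.
  sig13: runs — sig11 -10->-13; result 13.
  sig15: runs — sig10 10->13; sig13 10->13; result 0 (same value as before).
  sig23: runs — sig13 10->13; result 13.
  sig26: runs — sig23 10->13; result 13.
  sig30: runs — src8 6->9; result 9.
  sig33: runs — sig30 6->9; sig26 10->13; result 9.

Key observation: the cutoff stops propagation at sig3 — its inputs' values are unchanged, so it reuses its cache.

Derived signals that run: sig2, sig8, sig10, sig11, sig13, sig15, sig23, sig26, sig30, sig33 — 10 in total.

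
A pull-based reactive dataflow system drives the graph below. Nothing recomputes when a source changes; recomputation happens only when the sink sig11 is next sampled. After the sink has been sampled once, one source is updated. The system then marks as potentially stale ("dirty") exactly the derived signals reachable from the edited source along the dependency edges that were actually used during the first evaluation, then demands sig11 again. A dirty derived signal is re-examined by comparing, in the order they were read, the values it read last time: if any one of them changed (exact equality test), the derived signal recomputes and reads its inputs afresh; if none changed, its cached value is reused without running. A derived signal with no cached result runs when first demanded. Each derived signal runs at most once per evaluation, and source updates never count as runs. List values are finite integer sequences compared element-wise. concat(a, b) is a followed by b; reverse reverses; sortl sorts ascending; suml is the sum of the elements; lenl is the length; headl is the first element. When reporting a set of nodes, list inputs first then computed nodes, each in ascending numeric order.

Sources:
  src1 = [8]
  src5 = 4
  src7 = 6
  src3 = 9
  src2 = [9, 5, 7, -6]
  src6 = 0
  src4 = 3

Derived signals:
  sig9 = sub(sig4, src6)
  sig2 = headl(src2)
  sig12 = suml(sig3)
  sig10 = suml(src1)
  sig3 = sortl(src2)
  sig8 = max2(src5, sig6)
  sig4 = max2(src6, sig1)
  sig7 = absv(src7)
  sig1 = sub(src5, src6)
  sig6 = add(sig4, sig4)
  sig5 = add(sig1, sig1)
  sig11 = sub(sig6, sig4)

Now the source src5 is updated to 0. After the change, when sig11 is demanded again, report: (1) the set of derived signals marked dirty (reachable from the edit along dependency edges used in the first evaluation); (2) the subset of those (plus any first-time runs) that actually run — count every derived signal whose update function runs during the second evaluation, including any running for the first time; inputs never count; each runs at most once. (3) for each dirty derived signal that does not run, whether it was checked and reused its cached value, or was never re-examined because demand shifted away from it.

First evaluation (everything demanded from the output):
  sig1 = sub(4, 0) = 4
  sig4 = max2(0, 4) = 4
  sig6 = add(4, 4) = 8
  sig11 = sub(8, 4) = 4

Propagation after the edit:
  sig1: runs — src5 4->0; result 0.
  sig4: runs — sig1 4->0; result 0.
  sig6: runs — sig4 4->0; sig4 4->0; result 0.
  sig11: runs — sig6 8->0; sig4 4->0; result 0.

Marked dirty: sig1, sig4, sig6, sig11.
Derived signals that run: sig1, sig4, sig6, sig11 — 4 in total.
Every dirty derived signal ran.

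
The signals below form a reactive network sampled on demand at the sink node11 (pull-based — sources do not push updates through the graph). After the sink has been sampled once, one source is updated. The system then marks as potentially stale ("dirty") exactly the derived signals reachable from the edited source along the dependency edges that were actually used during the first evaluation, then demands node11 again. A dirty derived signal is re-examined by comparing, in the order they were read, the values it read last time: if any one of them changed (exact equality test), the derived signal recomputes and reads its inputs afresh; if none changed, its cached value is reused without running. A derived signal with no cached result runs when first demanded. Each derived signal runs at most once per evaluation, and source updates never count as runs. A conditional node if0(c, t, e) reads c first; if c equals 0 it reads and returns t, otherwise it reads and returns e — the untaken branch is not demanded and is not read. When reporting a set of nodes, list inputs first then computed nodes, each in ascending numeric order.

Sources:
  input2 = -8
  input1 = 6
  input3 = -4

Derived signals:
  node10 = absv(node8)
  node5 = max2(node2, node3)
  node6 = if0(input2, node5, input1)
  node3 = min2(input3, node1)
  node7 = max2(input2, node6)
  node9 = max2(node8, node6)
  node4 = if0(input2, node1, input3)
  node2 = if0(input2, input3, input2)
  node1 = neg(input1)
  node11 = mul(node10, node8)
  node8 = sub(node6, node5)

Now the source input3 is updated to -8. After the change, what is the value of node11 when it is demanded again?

Initial pass — values computed on the first demand:
  node1 = neg(6) = -6
  node2 = if0(input2=-8 -> else branch input2) = -8
  node3 = min2(-4, -6) = -6
  node5 = max2(-8, -6) = -6
  node6 = if0(input2=-8 -> else branch input1) = 6
  node8 = sub(6, -6) = 12
  node10 = absv(12) = 12
  node11 = mul(12, 12) = 144

Second demand — change propagation:
  node3: re-runs because input3 -4->-8; new result -8.
  node5: re-runs because node3 -6->-8; new result -8.
  node8: re-runs because node5 -6->-8; new result 14.
  node10: re-runs because node8 12->14; new result 14.
  node11: re-runs because node10 12->14; node8 12->14; new result 196.

node11 now evaluates to 196.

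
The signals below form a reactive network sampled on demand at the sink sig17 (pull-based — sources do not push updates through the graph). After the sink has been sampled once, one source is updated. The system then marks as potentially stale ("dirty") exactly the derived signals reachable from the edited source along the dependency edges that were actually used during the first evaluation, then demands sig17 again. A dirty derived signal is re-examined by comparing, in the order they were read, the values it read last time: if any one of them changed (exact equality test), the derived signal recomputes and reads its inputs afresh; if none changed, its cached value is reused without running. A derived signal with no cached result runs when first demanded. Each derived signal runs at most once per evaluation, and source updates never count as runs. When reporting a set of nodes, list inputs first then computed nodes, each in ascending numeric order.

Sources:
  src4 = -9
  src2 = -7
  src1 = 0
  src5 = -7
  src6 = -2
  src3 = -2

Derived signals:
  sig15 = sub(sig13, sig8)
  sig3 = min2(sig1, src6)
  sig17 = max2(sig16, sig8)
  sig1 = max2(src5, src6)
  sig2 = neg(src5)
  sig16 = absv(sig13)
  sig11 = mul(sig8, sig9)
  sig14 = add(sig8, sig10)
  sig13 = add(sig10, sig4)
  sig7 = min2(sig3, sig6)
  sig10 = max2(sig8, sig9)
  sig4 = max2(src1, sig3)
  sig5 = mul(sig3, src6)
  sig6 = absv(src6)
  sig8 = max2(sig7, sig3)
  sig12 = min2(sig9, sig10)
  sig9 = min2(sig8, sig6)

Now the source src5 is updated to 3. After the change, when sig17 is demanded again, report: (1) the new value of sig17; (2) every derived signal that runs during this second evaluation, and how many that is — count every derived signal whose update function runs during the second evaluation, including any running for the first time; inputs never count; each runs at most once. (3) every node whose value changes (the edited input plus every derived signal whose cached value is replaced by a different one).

sig17 now evaluates to 2.
Run set: sig1, sig3 (2 run).
Changed values: src5, sig1.
The important point: sig3 recomputes to an identical value, and the output ends up unchanged.

Initial pass — values computed on the first demand:
  sig1 = max2(-7, -2) = -2
  sig3 = min2(-2, -2) = -2
  sig4 = max2(0, -2) = 0
  sig6 = absv(-2) = 2
  sig7 = min2(-2, 2) = -2
  sig8 = max2(-2, -2) = -2
  sig9 = min2(-2, 2) = -2
  sig10 = max2(-2, -2) = -2
  sig13 = add(-2, 0) = -2
  sig16 = absv(-2) = 2
  sig17 = max2(2, -2) = 2

Second demand — change propagation:
  sig1: re-runs because src5 -7->3; new result 3.
  sig3: re-runs because sig1 -2->3; new result -2 (unchanged).
  sig4: re-examined; everything it read last time is the same (src1 unchanged, sig3 unchanged) — cache 0 kept, no run.
  sig7: re-examined; everything it read last time is the same (sig3 unchanged, sig6 unchanged) — cache -2 kept, no run.
  sig8: re-examined; everything it read last time is the same (sig7 unchanged, sig3 unchanged) — cache -2 kept, no run.
  sig9: re-examined; everything it read last time is the same (sig8 unchanged, sig6 unchanged) — cache -2 kept, no run.
  sig10: re-examined; everything it read last time is the same (sig8 unchanged, sig9 unchanged) — cache -2 kept, no run.
  sig13: re-examined; everything it read last time is the same (sig10 unchanged, sig4 unchanged) — cache -2 kept, no run.
  sig16: re-examined; everything it read last time is the same (sig13 unchanged) — cache 2 kept, no run.
  sig17: re-examined; everything it read last time is the same (sig16 unchanged, sig8 unchanged) — cache 2 kept, no run.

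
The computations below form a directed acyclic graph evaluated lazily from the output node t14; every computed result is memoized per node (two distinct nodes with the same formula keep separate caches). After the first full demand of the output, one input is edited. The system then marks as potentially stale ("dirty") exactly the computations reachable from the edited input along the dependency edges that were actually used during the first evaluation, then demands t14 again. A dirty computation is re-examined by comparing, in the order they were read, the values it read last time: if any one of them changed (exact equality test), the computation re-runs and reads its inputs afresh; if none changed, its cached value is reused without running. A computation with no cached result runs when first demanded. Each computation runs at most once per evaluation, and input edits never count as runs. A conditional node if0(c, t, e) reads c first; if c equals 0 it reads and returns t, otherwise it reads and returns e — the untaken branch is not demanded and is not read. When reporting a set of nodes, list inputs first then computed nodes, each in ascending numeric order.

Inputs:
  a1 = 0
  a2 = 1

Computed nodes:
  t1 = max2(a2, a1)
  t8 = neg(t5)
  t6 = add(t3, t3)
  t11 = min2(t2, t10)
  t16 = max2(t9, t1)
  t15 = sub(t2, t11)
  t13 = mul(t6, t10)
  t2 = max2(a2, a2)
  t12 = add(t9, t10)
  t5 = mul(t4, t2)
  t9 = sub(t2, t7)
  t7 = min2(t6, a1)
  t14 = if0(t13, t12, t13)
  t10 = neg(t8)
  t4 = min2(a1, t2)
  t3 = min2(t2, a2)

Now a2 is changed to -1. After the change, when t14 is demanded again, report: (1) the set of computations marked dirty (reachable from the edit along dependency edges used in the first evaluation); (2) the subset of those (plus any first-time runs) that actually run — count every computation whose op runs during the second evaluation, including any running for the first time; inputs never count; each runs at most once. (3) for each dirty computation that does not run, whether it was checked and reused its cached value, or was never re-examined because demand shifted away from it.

The edit dirties: t2, t3, t4, t5, t6, t7, t8, t9, t10, t12, t13, t14.
9 computations run: t2, t3, t4, t5, t6, t8, t10, t13, t14.
Unvisited dirty nodes (no longer demanded): t7, t9, t12.
Note the branch switch — demand abandons t7, t9, t12, which are never re-examined.

First demand of the output computes:
  t2 = max2(1, 1) = 1
  t3 = min2(1, 1) = 1
  t4 = min2(0, 1) = 0
  t5 = mul(0, 1) = 0
  t6 = add(1, 1) = 2
  t7 = min2(2, 0) = 0
  t8 = neg(0) = 0
  t9 = sub(1, 0) = 1
  t10 = neg(0) = 0
  t12 = add(1, 0) = 1
  t13 = mul(2, 0) = 0
  t14 = if0(t13=0 -> then branch t12) = 1

After the edit, cleaning proceeds:
  t2: a read changed (a2 1->-1; a2 1->-1) — executes, giving -1.
  t3: a read changed (t2 1->-1; a2 1->-1) — executes, giving -1.
  t4: a read changed (t2 1->-1) — executes, giving -1.
  t5: a read changed (t4 0->-1; t2 1->-1) — executes, giving 1.
  t6: a read changed (t3 1->-1; t3 1->-1) — executes, giving -2.
  t7: stays stale; no demand reaches it after the flip.
  t8: a read changed (t5 0->1) — executes, giving -1.
  t9: stays stale; no demand reaches it after the flip.
  t10: a read changed (t8 0->-1) — executes, giving 1.
  t12: stays stale; no demand reaches it after the flip.
  t13: a read changed (t6 2->-2; t10 0->1) — executes, giving -2.
  t14: a read changed (t13 0->-2) — executes, giving -2.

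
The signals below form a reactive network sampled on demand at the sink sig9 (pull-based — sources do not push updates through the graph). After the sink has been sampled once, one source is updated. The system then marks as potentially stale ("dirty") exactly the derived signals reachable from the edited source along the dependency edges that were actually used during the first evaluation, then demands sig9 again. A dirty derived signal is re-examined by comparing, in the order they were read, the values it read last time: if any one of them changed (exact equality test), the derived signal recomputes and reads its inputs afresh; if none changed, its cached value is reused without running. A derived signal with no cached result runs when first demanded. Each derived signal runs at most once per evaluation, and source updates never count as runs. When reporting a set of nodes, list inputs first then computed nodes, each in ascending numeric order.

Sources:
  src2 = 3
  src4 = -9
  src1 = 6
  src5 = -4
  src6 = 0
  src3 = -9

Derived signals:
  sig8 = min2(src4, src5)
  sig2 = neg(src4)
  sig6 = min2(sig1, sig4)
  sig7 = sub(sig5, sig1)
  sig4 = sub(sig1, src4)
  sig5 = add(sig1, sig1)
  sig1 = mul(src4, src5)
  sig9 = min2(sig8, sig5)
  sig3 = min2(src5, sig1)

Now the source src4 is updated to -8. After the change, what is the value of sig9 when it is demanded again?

Initial pass — values computed on the first demand:
  sig1 = mul(-9, -4) = 36
  sig5 = add(36, 36) = 72
  sig8 = min2(-9, -4) = -9
  sig9 = min2(-9, 72) = -9

Second demand — change propagation:
  sig1: re-runs because src4 -9->-8; new result 32.
  sig5: re-runs because sig1 36->32; sig1 36->32; new result 64.
  sig8: re-runs because src4 -9->-8; new result -8.
  sig9: re-runs because sig8 -9->-8; sig5 72->64; new result -8.

sig9 now evaluates to -8.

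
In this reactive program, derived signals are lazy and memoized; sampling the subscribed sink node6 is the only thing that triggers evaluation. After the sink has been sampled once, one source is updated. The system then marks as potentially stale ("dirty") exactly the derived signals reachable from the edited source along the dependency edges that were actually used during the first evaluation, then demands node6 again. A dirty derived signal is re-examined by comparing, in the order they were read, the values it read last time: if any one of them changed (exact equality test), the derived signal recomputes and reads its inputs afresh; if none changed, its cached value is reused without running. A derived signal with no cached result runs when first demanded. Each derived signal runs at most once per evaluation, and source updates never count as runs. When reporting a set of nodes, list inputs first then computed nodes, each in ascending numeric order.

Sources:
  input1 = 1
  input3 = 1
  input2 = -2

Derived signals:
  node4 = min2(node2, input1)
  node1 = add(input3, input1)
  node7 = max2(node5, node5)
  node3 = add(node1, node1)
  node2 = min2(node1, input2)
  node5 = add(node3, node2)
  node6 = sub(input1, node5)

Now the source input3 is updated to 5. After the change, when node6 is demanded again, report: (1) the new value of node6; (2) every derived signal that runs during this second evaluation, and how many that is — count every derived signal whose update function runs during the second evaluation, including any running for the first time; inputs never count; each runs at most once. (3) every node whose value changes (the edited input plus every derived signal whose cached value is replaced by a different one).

Demanding node6 again yields -9.
5 derived signals run: node1, node2, node3, node5, node6.
The nodes whose values change: input3, node1, node3, node5, node6.

First demand of the output computes:
  node1 = add(1, 1) = 2
  node2 = min2(2, -2) = -2
  node3 = add(2, 2) = 4
  node5 = add(4, -2) = 2
  node6 = sub(1, 2) = -1

After the edit, cleaning proceeds:
  node1: a read changed (input3 1->5) — executes, giving 6.
  node2: a read changed (node1 2->6) — executes, giving -2 — identical to its old value.
  node3: a read changed (node1 2->6; node1 2->6) — executes, giving 12.
  node5: a read changed (node3 4->12) — executes, giving 10.
  node6: a read changed (node5 2->10) — executes, giving -9.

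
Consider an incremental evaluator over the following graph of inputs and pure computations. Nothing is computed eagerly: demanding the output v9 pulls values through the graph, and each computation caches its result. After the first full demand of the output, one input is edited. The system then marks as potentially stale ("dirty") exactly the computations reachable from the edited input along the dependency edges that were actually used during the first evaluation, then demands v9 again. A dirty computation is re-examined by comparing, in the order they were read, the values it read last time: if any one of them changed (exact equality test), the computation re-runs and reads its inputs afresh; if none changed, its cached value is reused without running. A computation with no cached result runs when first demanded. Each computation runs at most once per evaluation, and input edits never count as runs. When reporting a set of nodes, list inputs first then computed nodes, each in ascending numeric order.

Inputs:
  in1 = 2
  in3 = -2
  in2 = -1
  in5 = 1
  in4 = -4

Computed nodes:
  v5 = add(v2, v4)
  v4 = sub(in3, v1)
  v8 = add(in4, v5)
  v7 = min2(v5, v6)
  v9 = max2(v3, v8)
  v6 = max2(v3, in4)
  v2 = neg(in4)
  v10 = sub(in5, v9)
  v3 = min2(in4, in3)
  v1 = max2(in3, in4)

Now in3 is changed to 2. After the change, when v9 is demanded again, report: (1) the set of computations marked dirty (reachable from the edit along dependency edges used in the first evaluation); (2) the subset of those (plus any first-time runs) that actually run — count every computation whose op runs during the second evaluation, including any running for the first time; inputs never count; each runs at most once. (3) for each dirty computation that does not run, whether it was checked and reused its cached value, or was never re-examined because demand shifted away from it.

Dirty set: v1, v3, v4, v5, v8, v9.
Run set: v1, v3, v4 (3 run).
Re-examined without running (cache reused): v5, v8, v9.
The important point: at v5 every value read last time is unchanged, so the dirty flag clears without a run.

Initial pass — values computed on the first demand:
  v1 = max2(-2, -4) = -2
  v2 = neg(-4) = 4
  v3 = min2(-4, -2) = -4
  v4 = sub(-2, -2) = 0
  v5 = add(4, 0) = 4
  v8 = add(-4, 4) = 0
  v9 = max2(-4, 0) = 0

Second demand — change propagation:
  v1: re-runs because in3 -2->2; new result 2.
  v3: re-runs because in3 -2->2; new result -4 (unchanged).
  v4: re-runs because in3 -2->2; v1 -2->2; new result 0 (unchanged).
  v5: re-examined; everything it read last time is the same (v2 unchanged, v4 unchanged) — cache 4 kept, no run.
  v8: re-examined; everything it read last time is the same (in4 unchanged, v5 unchanged) — cache 0 kept, no run.
  v9: re-examined; everything it read last time is the same (v3 unchanged, v8 unchanged) — cache 0 kept, no run.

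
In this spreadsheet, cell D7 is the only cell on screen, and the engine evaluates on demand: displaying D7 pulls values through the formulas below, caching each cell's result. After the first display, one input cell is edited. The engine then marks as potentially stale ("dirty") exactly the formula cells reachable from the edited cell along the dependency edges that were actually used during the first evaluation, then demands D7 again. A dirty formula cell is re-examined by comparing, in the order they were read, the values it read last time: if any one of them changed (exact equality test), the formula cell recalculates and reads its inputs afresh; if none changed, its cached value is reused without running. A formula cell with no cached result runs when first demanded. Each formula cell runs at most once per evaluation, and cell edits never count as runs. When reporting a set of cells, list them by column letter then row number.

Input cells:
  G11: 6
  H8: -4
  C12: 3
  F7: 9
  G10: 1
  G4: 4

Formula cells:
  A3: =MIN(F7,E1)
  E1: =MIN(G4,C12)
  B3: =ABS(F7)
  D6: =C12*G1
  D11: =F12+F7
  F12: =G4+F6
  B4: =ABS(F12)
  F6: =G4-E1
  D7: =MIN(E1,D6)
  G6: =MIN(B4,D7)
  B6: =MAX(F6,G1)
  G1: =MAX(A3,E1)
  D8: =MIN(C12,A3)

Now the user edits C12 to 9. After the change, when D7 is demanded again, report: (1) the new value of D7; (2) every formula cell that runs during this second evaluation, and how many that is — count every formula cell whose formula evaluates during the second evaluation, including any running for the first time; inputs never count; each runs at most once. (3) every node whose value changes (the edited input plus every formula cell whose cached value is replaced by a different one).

Initial pass — values computed on the first demand:
  E1 = MIN(4, 3) = 3
  A3 = MIN(9, 3) = 3
  G1 = MAX(3, 3) = 3
  D6 = 3 * 3 = 9
  D7 = MIN(3, 9) = 3

Second demand — change propagation:
  E1: re-runs because C12 3->9; new result 4.
  A3: re-runs because E1 3->4; new result 4.
  G1: re-runs because A3 3->4; E1 3->4; new result 4.
  D6: re-runs because C12 3->9; G1 3->4; new result 36.
  D7: re-runs because E1 3->4; D6 9->36; new result 4.

D7 now evaluates to 4.
Run set: A3, D6, D7, E1, G1 (5 run).
Changed values: A3, C12, D6, D7, E1, G1.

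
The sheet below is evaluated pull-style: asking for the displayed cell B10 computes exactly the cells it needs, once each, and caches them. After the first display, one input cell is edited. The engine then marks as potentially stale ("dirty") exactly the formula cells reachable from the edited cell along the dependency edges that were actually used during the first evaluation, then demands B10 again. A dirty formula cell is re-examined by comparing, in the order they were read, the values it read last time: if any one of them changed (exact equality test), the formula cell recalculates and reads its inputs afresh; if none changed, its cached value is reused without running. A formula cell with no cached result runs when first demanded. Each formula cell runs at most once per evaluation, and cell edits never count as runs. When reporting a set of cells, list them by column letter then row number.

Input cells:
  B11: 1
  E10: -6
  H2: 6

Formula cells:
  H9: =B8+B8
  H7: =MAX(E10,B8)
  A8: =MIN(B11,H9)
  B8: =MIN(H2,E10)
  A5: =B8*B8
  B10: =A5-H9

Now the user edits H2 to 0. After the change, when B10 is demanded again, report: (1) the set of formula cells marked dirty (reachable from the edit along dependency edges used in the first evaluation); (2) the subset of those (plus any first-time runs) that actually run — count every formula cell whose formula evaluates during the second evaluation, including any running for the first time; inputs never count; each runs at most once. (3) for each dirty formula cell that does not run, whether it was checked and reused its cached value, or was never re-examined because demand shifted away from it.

First demand of the output computes:
  B8 = MIN(6, -6) = -6
  A5 = -6 * -6 = 36
  H9 = -6 + -6 = -12
  B10 = 36 - -12 = 48

After the edit, cleaning proceeds:
  B8: a read changed (H2 6->0) — executes, giving -6 — identical to its old value.
  A5: dirty, but its reads are unchanged (B8 unchanged, B8 unchanged); cached 36 stands.
  H9: dirty, but its reads are unchanged (B8 unchanged, B8 unchanged); cached -12 stands.
  B10: dirty, but its reads are unchanged (A5 unchanged, H9 unchanged); cached 48 stands.

Note the absorption at B8: it re-runs yet its value is the same, leaving the output's value untouched.

The edit dirties: A5, B8, B10, H9.
1 formula cells run: B8.
Cache hits after checking: A5, B10, H9.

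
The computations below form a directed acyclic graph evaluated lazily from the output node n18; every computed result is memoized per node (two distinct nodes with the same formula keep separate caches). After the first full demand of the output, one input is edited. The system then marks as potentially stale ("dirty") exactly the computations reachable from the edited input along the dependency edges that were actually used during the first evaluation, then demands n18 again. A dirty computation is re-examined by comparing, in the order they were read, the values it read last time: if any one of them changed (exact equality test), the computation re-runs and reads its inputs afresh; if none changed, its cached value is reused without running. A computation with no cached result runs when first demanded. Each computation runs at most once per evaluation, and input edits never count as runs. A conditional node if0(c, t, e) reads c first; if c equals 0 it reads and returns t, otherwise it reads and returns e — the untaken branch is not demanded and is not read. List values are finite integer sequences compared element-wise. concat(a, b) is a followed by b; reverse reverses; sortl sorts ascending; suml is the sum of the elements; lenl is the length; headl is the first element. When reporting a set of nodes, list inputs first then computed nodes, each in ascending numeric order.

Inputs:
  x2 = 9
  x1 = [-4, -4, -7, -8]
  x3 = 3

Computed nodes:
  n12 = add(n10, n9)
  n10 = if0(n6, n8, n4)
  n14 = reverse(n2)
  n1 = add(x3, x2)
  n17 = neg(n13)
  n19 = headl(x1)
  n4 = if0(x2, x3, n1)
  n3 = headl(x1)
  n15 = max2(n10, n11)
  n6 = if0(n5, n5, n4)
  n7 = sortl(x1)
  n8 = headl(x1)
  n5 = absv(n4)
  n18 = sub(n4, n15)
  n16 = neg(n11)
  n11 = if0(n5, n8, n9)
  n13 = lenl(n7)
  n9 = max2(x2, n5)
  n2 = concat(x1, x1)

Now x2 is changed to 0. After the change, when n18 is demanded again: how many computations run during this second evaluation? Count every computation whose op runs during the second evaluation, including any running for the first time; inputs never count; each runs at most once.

8 computations run: n4, n5, n6, n9, n10, n11, n15, n18.
Note the branch switch — demand abandons n1, which is never re-examined.

First demand of the output computes:
  n1 = add(3, 9) = 12
  n4 = if0(x2=9 -> else branch n1) = 12
  n5 = absv(12) = 12
  n6 = if0(n5=12 -> else branch n4) = 12
  n9 = max2(9, 12) = 12
  n10 = if0(n6=12 -> else branch n4) = 12
  n11 = if0(n5=12 -> else branch n9) = 12
  n15 = max2(12, 12) = 12
  n18 = sub(12, 12) = 0

After the edit, cleaning proceeds:
  n1: stays stale; no demand reaches it after the flip.
  n4: a read changed (x2 9->0) — executes, giving 3.
  n5: a read changed (n4 12->3) — executes, giving 3.
  n6: a read changed (n5 12->3; n4 12->3) — executes, giving 3.
  n9: a read changed (x2 9->0; n5 12->3) — executes, giving 3.
  n10: a read changed (n6 12->3; n4 12->3) — executes, giving 3.
  n11: a read changed (n5 12->3; n9 12->3) — executes, giving 3.
  n15: a read changed (n10 12->3; n11 12->3) — executes, giving 3.
  n18: a read changed (n4 12->3; n15 12->3) — executes, giving 0 — identical to its old value.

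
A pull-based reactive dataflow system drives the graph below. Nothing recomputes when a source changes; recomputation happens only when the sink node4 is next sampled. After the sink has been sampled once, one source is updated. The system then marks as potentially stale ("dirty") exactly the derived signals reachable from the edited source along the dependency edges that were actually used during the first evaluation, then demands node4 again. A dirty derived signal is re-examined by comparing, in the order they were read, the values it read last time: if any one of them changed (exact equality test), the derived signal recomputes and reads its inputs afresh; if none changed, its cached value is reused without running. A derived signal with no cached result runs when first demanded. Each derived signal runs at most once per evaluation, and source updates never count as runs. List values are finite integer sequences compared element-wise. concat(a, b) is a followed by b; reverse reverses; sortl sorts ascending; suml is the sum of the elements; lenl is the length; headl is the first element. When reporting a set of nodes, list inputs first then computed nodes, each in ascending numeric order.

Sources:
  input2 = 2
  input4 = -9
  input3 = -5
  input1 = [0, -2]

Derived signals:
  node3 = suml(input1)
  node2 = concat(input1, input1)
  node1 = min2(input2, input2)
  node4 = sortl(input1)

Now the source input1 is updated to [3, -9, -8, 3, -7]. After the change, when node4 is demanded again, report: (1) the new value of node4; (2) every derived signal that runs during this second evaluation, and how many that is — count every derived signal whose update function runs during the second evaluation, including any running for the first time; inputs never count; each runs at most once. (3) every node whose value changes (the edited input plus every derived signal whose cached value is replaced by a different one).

First evaluation (everything demanded from the output):
  node4 = sortl([0, -2]) = [-2, 0]

Propagation after the edit:
  node4: runs — input1 [0, -2]->[3, -9, -8, 3, -7]; result [-9, -8, -7, 3, 3].

New value of node4: [-9, -8, -7, 3, 3].
Derived signals that run: node4 — 1 in total.
Values that change: input1, node4.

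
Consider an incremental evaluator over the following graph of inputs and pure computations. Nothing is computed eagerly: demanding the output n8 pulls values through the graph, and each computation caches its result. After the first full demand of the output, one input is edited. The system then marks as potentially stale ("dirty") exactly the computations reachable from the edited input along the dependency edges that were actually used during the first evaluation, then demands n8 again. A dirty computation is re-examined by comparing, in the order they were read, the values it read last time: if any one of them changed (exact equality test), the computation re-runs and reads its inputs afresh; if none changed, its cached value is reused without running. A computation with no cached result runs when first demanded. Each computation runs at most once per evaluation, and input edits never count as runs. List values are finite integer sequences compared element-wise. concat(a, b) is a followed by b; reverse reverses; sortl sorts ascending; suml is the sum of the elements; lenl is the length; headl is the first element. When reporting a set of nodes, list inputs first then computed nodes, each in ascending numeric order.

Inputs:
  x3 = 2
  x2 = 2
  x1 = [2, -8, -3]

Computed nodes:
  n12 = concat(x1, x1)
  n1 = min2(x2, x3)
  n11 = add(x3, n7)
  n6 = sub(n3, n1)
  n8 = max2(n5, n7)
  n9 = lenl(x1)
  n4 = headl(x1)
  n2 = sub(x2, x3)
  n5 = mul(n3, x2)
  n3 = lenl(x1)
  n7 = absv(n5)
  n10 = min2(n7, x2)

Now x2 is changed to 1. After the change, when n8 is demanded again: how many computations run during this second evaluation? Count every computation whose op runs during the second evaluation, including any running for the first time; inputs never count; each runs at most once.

Initial pass — values computed on the first demand:
  n3 = lenl([2, -8, -3]) = 3
  n5 = mul(3, 2) = 6
  n7 = absv(6) = 6
  n8 = max2(6, 6) = 6

Second demand — change propagation:
  n5: re-runs because x2 2->1; new result 3.
  n7: re-runs because n5 6->3; new result 3.
  n8: re-runs because n5 6->3; n7 6->3; new result 3.

Run set: n5, n7, n8 (3 run).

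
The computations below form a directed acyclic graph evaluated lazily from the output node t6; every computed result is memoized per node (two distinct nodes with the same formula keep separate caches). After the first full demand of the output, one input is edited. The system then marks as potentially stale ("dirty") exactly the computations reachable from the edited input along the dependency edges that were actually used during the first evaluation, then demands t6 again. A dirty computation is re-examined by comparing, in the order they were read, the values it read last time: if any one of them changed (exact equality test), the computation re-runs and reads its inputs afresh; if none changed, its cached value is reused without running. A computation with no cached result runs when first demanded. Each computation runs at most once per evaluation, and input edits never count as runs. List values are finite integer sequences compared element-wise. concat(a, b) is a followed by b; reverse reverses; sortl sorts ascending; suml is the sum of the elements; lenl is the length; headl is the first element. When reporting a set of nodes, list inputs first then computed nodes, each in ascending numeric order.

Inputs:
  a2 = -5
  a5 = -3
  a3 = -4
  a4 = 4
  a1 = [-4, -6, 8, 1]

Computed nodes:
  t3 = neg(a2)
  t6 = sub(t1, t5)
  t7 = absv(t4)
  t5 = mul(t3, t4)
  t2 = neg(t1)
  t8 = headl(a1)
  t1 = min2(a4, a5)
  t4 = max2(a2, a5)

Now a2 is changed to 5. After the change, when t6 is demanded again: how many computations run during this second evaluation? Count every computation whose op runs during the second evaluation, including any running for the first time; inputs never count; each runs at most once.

4 computations run: t3, t4, t5, t6.

First demand of the output computes:
  t1 = min2(4, -3) = -3
  t3 = neg(-5) = 5
  t4 = max2(-5, -3) = -3
  t5 = mul(5, -3) = -15
  t6 = sub(-3, -15) = 12

After the edit, cleaning proceeds:
  t3: a read changed (a2 -5->5) — executes, giving -5.
  t4: a read changed (a2 -5->5) — executes, giving 5.
  t5: a read changed (t3 5->-5; t4 -3->5) — executes, giving -25.
  t6: a read changed (t5 -15->-25) — executes, giving 22.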